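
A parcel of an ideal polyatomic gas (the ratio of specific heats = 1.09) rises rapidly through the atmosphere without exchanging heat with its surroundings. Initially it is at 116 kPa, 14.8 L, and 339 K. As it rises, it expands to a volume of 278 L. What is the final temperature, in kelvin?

T₂ ≈ 260 K

For a reversible adiabat TV^(γ−1) is constant, so T₂ = T₁ (V₁/V₂)^(γ−1).
T₂ = 339 × (14.8/278)^(0.09) = 260.4 K.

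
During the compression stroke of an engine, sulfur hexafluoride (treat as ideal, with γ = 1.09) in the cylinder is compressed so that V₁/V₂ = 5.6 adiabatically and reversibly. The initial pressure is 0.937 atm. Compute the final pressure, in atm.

P₂ ≈ 6.13 atm

Since PV^γ is constant along a reversible adiabat, P₂ = P₁ (V₁/V₂)^γ.
P₂ = 0.937 × 5.6^(1.09) = 6.127 atm.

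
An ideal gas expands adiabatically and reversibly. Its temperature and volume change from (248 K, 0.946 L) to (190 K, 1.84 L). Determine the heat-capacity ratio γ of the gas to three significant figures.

TV^(γ−1) = const ⇒ γ − 1 = ln(T₂/T₁) / ln(V₁/V₂).
γ = 1 + ln(190/248) / ln(0.946/1.84) = 1.4.

γ ≈ 1.40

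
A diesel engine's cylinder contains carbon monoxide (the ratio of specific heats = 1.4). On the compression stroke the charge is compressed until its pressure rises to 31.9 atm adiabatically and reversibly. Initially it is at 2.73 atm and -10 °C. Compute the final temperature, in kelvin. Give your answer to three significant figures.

Adiabatic: T₂/T₁ = (P₂/P₁)^((γ−1)/γ).
T₁ = -10 °C = 263.1 K.
T₂ = 263.1 × (31.9/2.73)^(0.286) = 531.2 K.

T₂ ≈ 531 K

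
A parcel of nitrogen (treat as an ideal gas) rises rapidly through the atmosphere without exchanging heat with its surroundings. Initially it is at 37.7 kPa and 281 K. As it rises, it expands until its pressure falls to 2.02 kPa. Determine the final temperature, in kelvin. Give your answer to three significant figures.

T₂ ≈ 122 K

Adiabatic: T₂/T₁ = (P₂/P₁)^((γ−1)/γ).
For a diatomic ideal gas γ = 7/5, so (γ−1)/γ = 2/7.
T₂ = 281 × (2.02/37.7)^(2/7) = 121.8 K.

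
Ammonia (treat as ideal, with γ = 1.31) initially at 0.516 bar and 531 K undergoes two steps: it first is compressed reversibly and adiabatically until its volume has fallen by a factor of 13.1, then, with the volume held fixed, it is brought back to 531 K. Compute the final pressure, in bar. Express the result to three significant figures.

Adiabatic step (PV^γ = const): P₂ = 0.516×13.1^(1.31) = 15.01 bar; T₂ = 531×13.1^(0.31) = 1179 K.
Isochoric: P₃ = P₂(T₃/T₂) = 15.01 × (531/1179) = 6.76 bar.

P₃ ≈ 6.76 bar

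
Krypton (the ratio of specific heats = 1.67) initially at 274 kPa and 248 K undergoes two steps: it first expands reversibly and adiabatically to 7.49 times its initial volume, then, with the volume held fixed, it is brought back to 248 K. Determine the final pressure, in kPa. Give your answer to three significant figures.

Adiabatic step (PV^γ = const): P₂ = 274×(1/7.49)^(1.67) = 9.492 kPa; T₂ = 248×(1/7.49)^(0.67) = 64.35 K.
Isochoric: P₃ = P₂(T₃/T₂) = 9.492 × (248/64.35) = 36.58 kPa.

P₃ ≈ 36.6 kPa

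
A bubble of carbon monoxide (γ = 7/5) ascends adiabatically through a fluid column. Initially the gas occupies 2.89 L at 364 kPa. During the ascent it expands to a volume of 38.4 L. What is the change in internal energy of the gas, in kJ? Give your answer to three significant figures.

ΔU ≈ -1.70 kJ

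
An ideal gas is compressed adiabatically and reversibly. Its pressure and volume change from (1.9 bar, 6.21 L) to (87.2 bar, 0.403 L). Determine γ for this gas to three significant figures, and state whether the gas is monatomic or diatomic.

PV^γ = const ⇒ γ = ln(P₂/P₁) / ln(V₁/V₂).
γ = ln(87.2/1.9) / ln(6.21/0.403) = 1.399.
γ ≈ 1.40 is close to 7/5, so the gas is diatomic.

γ ≈ 1.40; diatomic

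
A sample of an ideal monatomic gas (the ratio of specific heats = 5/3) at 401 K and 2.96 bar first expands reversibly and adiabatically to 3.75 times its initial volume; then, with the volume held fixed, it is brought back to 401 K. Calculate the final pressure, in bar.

P₃ ≈ 0.789 bar

Adiabatic step (PV^γ = const): P₂ = 2.96×(1/3.75)^(5/3) = 0.327 bar; T₂ = 401×(1/3.75)^(2/3) = 166.1 K.
Isochoric: P₃ = P₂(T₃/T₂) = 0.327 × (401/166.1) = 0.7893 bar.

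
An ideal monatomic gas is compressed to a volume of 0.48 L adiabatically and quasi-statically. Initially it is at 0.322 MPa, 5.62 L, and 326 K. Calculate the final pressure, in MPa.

Adiabatic: P₁V₁^γ = P₂V₂^γ ⇒ P₂ = P₁ (V₁/V₂)^γ.
γ = 5/3 for a monatomic ideal gas.
P₂ = 0.322 × (5.62/0.48)^(5/3) = 19.44 MPa.

P₂ ≈ 19.4 MPa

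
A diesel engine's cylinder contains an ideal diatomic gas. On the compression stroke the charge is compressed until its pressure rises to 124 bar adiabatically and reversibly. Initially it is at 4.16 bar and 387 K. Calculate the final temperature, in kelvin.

T₂ ≈ 1020 K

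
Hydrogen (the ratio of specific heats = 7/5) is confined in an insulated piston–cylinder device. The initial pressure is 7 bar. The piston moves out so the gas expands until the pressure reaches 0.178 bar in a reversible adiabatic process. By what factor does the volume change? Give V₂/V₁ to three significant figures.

V₂/V₁ ≈ 13.8

From PV^γ = const, V₂/V₁ = (P₁/P₂)^(1/γ).
V₂/V₁ = (7/0.178)^(5/7) = 13.77.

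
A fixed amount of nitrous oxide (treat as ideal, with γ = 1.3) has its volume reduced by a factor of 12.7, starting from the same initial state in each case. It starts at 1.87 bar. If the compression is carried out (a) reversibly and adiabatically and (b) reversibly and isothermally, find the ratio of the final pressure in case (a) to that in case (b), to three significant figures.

P_adiabatic / P_isothermal ≈ 2.14

Isothermal: P_b = P₁(V₁/V₂) = 1.87×12.7.
Adiabatic: P_a = P₁(V₁/V₂)^γ = 1.87×12.7^(1.3).
P_a/P_b = (V₁/V₂)^(γ−1) = 12.7^(0.3) = 2.144.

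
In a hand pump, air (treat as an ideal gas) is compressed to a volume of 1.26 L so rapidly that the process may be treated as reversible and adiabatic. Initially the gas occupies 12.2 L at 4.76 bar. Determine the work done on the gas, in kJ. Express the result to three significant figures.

γ = 7/5 for a diatomic ideal gas.
P₂ = P₁(V₁/V₂)^γ = 4.76×(12.2/1.26)^(7/5) = 114.3 bar.
For a reversible adiabat, W_by_gas = (P₁V₁ − P₂V₂)/(γ−1).
W_by = (476000×0.0122 − 1.143×10^7×0.00126) / (2/5) = -21480 J.
W_on_gas = −W_by = 21480 J.

W ≈ 21.5 kJ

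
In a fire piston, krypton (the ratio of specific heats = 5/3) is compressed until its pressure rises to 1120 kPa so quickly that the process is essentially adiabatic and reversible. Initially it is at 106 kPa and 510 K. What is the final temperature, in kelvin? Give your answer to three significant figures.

T₂ ≈ 1310 K

Adiabatic: T₂/T₁ = (P₂/P₁)^((γ−1)/γ).
T₂ = 510 × (1120/106)^(2/5) = 1310 K.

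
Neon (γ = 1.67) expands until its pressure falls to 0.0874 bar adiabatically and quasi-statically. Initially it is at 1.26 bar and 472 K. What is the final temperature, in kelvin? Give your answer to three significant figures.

T₂ ≈ 162 K

Along an adiabat T P^((1−γ)/γ) is constant, so T₂ = T₁ (P₂/P₁)^((γ−1)/γ).
T₂ = 472 × (0.0874/1.26)^(0.401) = 161.8 K.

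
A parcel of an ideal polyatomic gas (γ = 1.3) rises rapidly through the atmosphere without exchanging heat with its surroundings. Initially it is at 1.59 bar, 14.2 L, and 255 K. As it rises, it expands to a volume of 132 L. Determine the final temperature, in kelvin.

Adiabatic: T₁V₁^(γ−1) = T₂V₂^(γ−1) ⇒ T₂ = T₁ (V₁/V₂)^(γ−1).
T₂ = 255 × (14.2/132)^(0.3) = 130.6 K.

T₂ ≈ 131 K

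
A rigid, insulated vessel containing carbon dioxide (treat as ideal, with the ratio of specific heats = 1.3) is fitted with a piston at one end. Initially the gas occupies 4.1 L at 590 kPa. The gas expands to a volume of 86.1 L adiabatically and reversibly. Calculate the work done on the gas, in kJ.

P₂ = P₁(V₁/V₂)^γ = 590×(4.1/86.1)^(1.3) = 11.27 kPa.
For a reversible adiabat, W_by_gas = (P₁V₁ − P₂V₂)/(γ−1).
W_by = (590000×0.0041 − 11270×0.0861) / (0.3) = 4829 J.
W_on_gas = −W_by = -4829 J.

W ≈ -4.83 kJ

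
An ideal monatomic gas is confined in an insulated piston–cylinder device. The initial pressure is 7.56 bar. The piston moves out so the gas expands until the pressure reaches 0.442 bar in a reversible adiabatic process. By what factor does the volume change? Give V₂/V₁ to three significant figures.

V₂/V₁ ≈ 5.49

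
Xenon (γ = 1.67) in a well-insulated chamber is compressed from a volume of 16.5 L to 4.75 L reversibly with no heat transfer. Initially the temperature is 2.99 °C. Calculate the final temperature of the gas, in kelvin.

T₂ ≈ 636 K

For a reversible adiabat TV^(γ−1) is constant, so T₂ = T₁ (V₁/V₂)^(γ−1).
T₁ = 2.99 °C = 276.1 K.
T₂ = 276.1 × (16.5/4.75)^(0.67) = 636 K.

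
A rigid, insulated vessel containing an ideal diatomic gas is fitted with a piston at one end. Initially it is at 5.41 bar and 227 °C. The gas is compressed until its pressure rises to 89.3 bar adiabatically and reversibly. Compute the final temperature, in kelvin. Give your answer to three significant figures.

T₂ ≈ 1110 K

Adiabatic: T₂/T₁ = (P₂/P₁)^((γ−1)/γ).
For a diatomic ideal gas γ = 7/5, so (γ−1)/γ = 2/7.
T₁ = 227 °C = 500.1 K.
T₂ = 500.1 × (89.3/5.41)^(2/7) = 1114 K.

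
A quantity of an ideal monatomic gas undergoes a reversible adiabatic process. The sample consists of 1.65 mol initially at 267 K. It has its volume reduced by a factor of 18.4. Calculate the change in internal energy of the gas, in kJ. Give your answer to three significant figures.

ΔU ≈ 32.8 kJ

For a reversible adiabat TV^(γ−1) is constant, so T₂ = T₁ (V₁/V₂)^(γ−1).
γ = 5/3 for a monatomic ideal gas, so γ−1 = 2/3.
T₂ = 267 × 18.4^(2/3) = 1861 K.
Q = 0, so ΔU = W_on_gas = nCᵥΔT with Cᵥ = R/(γ−1) = 12.47 J/(mol·K).
ΔU = 1.65 × 12.47 × (1861 − 267) = 32800 J.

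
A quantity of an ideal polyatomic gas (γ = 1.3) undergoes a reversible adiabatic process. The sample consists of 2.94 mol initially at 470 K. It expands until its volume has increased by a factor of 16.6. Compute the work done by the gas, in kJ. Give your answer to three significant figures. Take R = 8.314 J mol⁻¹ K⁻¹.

W ≈ 21.8 kJ

Adiabatic: T₁V₁^(γ−1) = T₂V₂^(γ−1) ⇒ T₂ = T₁ (V₁/V₂)^(γ−1).
T₂ = 470 × (1/16.6)^(0.3) = 202.3 K.
Q = 0, so ΔU = W_on_gas = nCᵥΔT with Cᵥ = R/(γ−1) = 27.71 J/(mol·K).
ΔU = 2.94 × 27.71 × (202.3 − 470) = -21810 J.
Work done by the gas = −ΔU = 21810 J.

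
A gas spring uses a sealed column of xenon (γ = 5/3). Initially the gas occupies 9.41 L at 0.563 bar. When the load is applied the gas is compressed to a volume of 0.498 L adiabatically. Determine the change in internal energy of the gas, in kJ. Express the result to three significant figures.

P₂ = P₁(V₁/V₂)^γ = 0.563×(9.41/0.498)^(5/3) = 75.47 bar.
For a reversible adiabat, W_by_gas = (P₁V₁ − P₂V₂)/(γ−1).
W_by = (56300×0.00941 − 7.547×10^6×0.000498) / (2/3) = -4843 J.
Q = 0 ⇒ ΔU = −W_by = 4843 J.

ΔU ≈ 4.84 kJ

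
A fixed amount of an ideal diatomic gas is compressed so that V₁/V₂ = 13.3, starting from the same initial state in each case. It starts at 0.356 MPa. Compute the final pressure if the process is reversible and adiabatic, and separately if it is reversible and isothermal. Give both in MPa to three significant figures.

For a diatomic ideal gas γ = 7/5.
Isothermal: P₂ = P₁(V₁/V₂) = 0.356×13.3 = 4.735 MPa.
Adiabatic: P₂ = P₁(V₁/V₂)^γ = 0.356×13.3^(7/5) = 13.33 MPa.

adiabatic: 13.3 MPa; isothermal: 4.73 MPa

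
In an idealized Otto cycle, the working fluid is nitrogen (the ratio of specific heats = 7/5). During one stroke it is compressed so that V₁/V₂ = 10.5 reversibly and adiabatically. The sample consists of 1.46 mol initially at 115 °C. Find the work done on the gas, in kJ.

Adiabatic: T₁V₁^(γ−1) = T₂V₂^(γ−1) ⇒ T₂ = T₁ (V₁/V₂)^(γ−1).
T₁ = 115 °C = 388.1 K.
T₂ = 388.1 × 10.5^(2/5) = 994.2 K.
Q = 0, so ΔU = W_on_gas = nCᵥΔT with Cᵥ = R/(γ−1) = 20.79 J/(mol·K).
ΔU = 1.46 × 20.79 × (994.2 − 388.1) = 18390 J.

W ≈ 18.4 kJ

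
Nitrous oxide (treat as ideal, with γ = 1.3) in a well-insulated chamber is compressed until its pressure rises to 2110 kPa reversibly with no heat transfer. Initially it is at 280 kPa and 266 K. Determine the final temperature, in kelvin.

T₂ ≈ 424 K

Along an adiabat T P^((1−γ)/γ) is constant, so T₂ = T₁ (P₂/P₁)^((γ−1)/γ).
T₂ = 266 × (2110/280)^(0.231) = 423.9 K.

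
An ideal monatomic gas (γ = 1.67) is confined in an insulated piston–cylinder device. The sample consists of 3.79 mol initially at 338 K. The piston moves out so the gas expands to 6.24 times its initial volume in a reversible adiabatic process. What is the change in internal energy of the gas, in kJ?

Adiabatic: T₁V₁^(γ−1) = T₂V₂^(γ−1) ⇒ T₂ = T₁ (V₁/V₂)^(γ−1).
T₂ = 338 × (1/6.24)^(0.67) = 99.12 K.
Q = 0, so ΔU = W_on_gas = nCᵥΔT with Cᵥ = R/(γ−1) = 12.41 J/(mol·K).
ΔU = 3.79 × 12.41 × (99.12 − 338) = -11230 J.

ΔU ≈ -11.2 kJ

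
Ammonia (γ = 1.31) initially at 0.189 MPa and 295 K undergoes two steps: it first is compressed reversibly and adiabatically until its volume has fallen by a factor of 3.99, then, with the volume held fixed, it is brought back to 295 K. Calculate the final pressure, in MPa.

P₃ ≈ 0.754 MPa

Adiabatic step (PV^γ = const): P₂ = 0.189×3.99^(1.31) = 1.158 MPa; T₂ = 295×3.99^(0.31) = 453 K.
Isochoric: P₃ = P₂(T₃/T₂) = 1.158 × (295/453) = 0.7541 MPa.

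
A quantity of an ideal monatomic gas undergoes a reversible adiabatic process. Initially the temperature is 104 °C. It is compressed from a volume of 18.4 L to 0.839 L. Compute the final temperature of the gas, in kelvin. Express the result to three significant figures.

Adiabatic: T₁V₁^(γ−1) = T₂V₂^(γ−1) ⇒ T₂ = T₁ (V₁/V₂)^(γ−1).
For a monatomic ideal gas γ = 5/3, so γ−1 = 2/3.
T₁ = 104 °C = 377.1 K.
T₂ = 377.1 × (18.4/0.839)^(2/3) = 2955 K.

T₂ ≈ 2950 K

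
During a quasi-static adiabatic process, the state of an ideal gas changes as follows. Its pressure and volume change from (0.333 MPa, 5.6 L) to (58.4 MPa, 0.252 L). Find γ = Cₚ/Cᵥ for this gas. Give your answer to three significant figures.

PV^γ = const ⇒ γ = ln(P₂/P₁) / ln(V₁/V₂).
γ = ln(58.4/0.333) / ln(5.6/0.252) = 1.666.

γ ≈ 1.67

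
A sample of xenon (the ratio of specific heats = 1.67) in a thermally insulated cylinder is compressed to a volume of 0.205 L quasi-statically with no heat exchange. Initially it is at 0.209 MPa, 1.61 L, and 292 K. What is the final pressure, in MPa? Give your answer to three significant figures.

P₂ ≈ 6.53 MPa

Adiabatic: P₁V₁^γ = P₂V₂^γ ⇒ P₂ = P₁ (V₁/V₂)^γ.
P₂ = 0.209 × (1.61/0.205)^(1.67) = 6.53 MPa.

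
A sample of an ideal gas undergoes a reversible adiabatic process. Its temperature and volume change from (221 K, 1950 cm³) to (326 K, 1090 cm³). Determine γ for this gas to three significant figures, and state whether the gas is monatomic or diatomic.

γ ≈ 1.67; monatomic

TV^(γ−1) = const ⇒ γ − 1 = ln(T₂/T₁) / ln(V₁/V₂).
γ = 1 + ln(326/221) / ln(1950/1090) = 1.668.
γ ≈ 1.67 is close to 5/3, so the gas is monatomic.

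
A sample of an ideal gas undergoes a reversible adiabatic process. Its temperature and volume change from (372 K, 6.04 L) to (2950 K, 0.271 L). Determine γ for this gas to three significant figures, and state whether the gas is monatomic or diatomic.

TV^(γ−1) = const ⇒ γ − 1 = ln(T₂/T₁) / ln(V₁/V₂).
γ = 1 + ln(2950/372) / ln(6.04/0.271) = 1.667.
γ ≈ 1.67 is close to 5/3, so the gas is monatomic.

γ ≈ 1.67; monatomic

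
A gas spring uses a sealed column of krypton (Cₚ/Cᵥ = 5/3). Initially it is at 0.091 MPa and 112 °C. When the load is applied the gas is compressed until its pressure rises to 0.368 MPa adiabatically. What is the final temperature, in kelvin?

Along an adiabat T P^((1−γ)/γ) is constant, so T₂ = T₁ (P₂/P₁)^((γ−1)/γ).
T₁ = 112 °C = 385.1 K.
T₂ = 385.1 × (0.368/0.091)^(2/5) = 673.5 K.

T₂ ≈ 674 K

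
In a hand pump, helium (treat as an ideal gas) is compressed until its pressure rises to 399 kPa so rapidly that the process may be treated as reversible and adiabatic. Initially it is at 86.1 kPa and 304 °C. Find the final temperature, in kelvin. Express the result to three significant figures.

T₂ ≈ 1070 K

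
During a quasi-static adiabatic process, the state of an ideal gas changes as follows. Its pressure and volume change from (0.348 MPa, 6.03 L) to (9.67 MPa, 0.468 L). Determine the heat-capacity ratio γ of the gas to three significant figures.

PV^γ = const ⇒ γ = ln(P₂/P₁) / ln(V₁/V₂).
γ = ln(9.67/0.348) / ln(6.03/0.468) = 1.301.

γ ≈ 1.30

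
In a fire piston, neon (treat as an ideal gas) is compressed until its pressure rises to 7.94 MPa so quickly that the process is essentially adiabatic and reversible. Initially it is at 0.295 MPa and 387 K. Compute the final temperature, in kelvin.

T₂ ≈ 1440 K

Adiabatic: T₂/T₁ = (P₂/P₁)^((γ−1)/γ).
For a monatomic ideal gas γ = 5/3, so (γ−1)/γ = 2/5.
T₂ = 387 × (7.94/0.295)^(2/5) = 1444 K.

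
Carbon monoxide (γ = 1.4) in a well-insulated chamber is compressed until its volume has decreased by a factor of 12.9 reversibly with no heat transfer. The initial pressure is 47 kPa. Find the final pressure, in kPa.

P₂ ≈ 1690 kPa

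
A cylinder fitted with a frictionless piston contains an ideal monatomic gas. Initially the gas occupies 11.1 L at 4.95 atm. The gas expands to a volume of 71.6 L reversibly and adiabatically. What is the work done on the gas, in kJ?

W ≈ -5.94 kJ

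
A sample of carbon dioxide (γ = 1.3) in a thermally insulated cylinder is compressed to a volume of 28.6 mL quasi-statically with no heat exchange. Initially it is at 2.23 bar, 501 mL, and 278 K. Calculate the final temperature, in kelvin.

Adiabatic: T₁V₁^(γ−1) = T₂V₂^(γ−1) ⇒ T₂ = T₁ (V₁/V₂)^(γ−1).
T₂ = 278 × (501/28.6)^(0.3) = 656.3 K.

T₂ ≈ 656 K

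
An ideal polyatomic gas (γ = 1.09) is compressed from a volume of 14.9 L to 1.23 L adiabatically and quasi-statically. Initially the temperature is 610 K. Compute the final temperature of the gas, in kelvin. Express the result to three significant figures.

Adiabatic: T₁V₁^(γ−1) = T₂V₂^(γ−1) ⇒ T₂ = T₁ (V₁/V₂)^(γ−1).
T₂ = 610 × (14.9/1.23)^(0.09) = 763.5 K.

T₂ ≈ 764 K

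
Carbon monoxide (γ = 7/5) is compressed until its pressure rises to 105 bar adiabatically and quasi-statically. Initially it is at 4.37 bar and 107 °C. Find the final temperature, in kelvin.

Along an adiabat T P^((1−γ)/γ) is constant, so T₂ = T₁ (P₂/P₁)^((γ−1)/γ).
T₁ = 107 °C = 380.1 K.
T₂ = 380.1 × (105/4.37)^(2/7) = 942.9 K.

T₂ ≈ 943 K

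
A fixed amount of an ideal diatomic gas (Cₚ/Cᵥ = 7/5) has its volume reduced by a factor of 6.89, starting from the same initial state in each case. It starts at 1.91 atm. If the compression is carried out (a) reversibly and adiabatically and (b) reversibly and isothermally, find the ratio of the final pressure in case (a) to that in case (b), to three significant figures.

P_adiabatic / P_isothermal ≈ 2.16

Isothermal: P_b = P₁(V₁/V₂) = 1.91×6.89.
Adiabatic: P_a = P₁(V₁/V₂)^γ = 1.91×6.89^(7/5).
P_a/P_b = (V₁/V₂)^(γ−1) = 6.89^(2/5) = 2.164.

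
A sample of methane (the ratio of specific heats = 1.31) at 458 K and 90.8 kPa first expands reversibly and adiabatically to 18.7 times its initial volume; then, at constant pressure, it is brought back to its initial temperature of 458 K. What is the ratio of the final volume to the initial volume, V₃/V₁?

V₃/V₁ ≈ 46.4

Adiabatic step: V₂/V₁ = 18.7; T₂ = T₁·(1/18.7)^(0.31) = 184.8 K.
Isobaric step: V₃/V₂ = T₃/T₂ = 458/184.8.
V₃/V₁ = (V₂/V₁)(V₃/V₂) = 18.7 × (458/184.8) = 46.36.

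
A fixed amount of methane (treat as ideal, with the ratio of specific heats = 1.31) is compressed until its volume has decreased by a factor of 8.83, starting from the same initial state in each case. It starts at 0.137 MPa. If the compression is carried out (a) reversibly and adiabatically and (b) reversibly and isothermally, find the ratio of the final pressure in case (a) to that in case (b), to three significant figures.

P_adiabatic / P_isothermal ≈ 1.96

Isothermal: P_b = P₁(V₁/V₂) = 0.137×8.83.
Adiabatic: P_a = P₁(V₁/V₂)^γ = 0.137×8.83^(1.31).
P_a/P_b = (V₁/V₂)^(γ−1) = 8.83^(0.31) = 1.964.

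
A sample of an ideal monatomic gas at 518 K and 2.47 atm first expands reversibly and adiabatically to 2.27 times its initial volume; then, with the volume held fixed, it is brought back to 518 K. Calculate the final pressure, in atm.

For a monatomic ideal gas γ = 5/3.
Adiabatic step (PV^γ = const): P₂ = 2.47×(1/2.27)^(5/3) = 0.63 atm; T₂ = 518×(1/2.27)^(2/3) = 299.9 K.
Isochoric: P₃ = P₂(T₃/T₂) = 0.63 × (518/299.9) = 1.088 atm.

P₃ ≈ 1.09 atm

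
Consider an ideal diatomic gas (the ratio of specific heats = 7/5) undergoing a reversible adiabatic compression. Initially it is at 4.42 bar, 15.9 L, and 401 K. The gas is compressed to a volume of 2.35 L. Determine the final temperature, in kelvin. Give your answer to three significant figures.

Adiabatic: T₁V₁^(γ−1) = T₂V₂^(γ−1) ⇒ T₂ = T₁ (V₁/V₂)^(γ−1).
T₂ = 401 × (15.9/2.35)^(2/5) = 861.5 K.

T₂ ≈ 862 K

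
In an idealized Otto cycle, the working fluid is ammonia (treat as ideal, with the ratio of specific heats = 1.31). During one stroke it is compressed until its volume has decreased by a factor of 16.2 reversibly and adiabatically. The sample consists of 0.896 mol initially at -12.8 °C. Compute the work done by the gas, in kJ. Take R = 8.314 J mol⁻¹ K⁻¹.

W ≈ -8.58 kJ

For a reversible adiabat TV^(γ−1) is constant, so T₂ = T₁ (V₁/V₂)^(γ−1).
T₁ = -12.8 °C = 260.3 K.
T₂ = 260.3 × 16.2^(0.31) = 617.3 K.
Q = 0, so ΔU = W_on_gas = nCᵥΔT with Cᵥ = R/(γ−1) = 26.82 J/(mol·K).
ΔU = 0.896 × 26.82 × (617.3 − 260.3) = 8578 J.
Work done by the gas = −ΔU = -8578 J.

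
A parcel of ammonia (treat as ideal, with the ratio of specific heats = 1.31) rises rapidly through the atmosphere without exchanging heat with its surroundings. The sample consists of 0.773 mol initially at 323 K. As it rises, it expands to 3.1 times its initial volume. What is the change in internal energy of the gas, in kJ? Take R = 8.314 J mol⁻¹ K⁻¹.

ΔU ≈ -1.98 kJ

For a reversible adiabat TV^(γ−1) is constant, so T₂ = T₁ (V₁/V₂)^(γ−1).
T₂ = 323 × (1/3.1)^(0.31) = 227.4 K.
Q = 0, so ΔU = W_on_gas = nCᵥΔT with Cᵥ = R/(γ−1) = 26.82 J/(mol·K).
ΔU = 0.773 × 26.82 × (227.4 − 323) = -1981 J.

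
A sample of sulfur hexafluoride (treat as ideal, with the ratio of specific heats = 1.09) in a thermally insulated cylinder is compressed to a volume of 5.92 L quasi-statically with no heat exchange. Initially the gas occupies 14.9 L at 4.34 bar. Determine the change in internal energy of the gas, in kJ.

ΔU ≈ 6.22 kJ

P₂ = P₁(V₁/V₂)^γ = 4.34×(14.9/5.92)^(1.09) = 11.87 bar.
For a reversible adiabat, W_by_gas = (P₁V₁ − P₂V₂)/(γ−1).
W_by = (434000×0.0149 − 1.187×10^6×0.00592) / (0.09) = -6224 J.
Q = 0 ⇒ ΔU = −W_by = 6224 J.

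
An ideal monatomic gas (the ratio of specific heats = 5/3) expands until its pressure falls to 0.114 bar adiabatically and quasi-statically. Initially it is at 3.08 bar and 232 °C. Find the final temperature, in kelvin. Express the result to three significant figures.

Along an adiabat T P^((1−γ)/γ) is constant, so T₂ = T₁ (P₂/P₁)^((γ−1)/γ).
T₁ = 232 °C = 505.1 K.
T₂ = 505.1 × (0.114/3.08)^(2/5) = 135.1 K.

T₂ ≈ 135 K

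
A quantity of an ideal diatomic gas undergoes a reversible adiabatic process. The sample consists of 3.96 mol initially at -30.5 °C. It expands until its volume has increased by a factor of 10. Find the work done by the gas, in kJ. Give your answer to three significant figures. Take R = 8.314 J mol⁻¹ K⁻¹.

W ≈ 12.0 kJ

For a reversible adiabat TV^(γ−1) is constant, so T₂ = T₁ (V₁/V₂)^(γ−1).
γ = 7/5 for a diatomic ideal gas, so γ−1 = 2/5.
T₁ = -30.5 °C = 242.6 K.
T₂ = 242.6 × (1/10)^(2/5) = 96.6 K.
Q = 0, so ΔU = W_on_gas = nCᵥΔT with Cᵥ = R/(γ−1) = 20.79 J/(mol·K).
ΔU = 3.96 × 20.79 × (96.6 − 242.6) = -12020 J.
Work done by the gas = −ΔU = 12020 J.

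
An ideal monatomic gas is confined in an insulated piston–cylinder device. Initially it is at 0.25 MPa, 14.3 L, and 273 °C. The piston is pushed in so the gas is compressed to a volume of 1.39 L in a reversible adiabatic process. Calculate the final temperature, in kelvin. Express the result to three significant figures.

T₂ ≈ 2580 K

Adiabatic: T₁V₁^(γ−1) = T₂V₂^(γ−1) ⇒ T₂ = T₁ (V₁/V₂)^(γ−1).
γ = 5/3 for a monatomic ideal gas.
T₁ = 273 °C = 546.1 K.
T₂ = 546.1 × (14.3/1.39)^(2/3) = 2583 K.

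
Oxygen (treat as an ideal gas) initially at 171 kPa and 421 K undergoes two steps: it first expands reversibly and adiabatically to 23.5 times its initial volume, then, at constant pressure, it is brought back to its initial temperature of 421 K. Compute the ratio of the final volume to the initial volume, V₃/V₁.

V₃/V₁ ≈ 83.1

For a diatomic ideal gas γ = 7/5.
Adiabatic step: V₂/V₁ = 23.5; T₂ = T₁·(1/23.5)^(2/5) = 119.1 K.
Isobaric step: V₃/V₂ = T₃/T₂ = 421/119.1.
V₃/V₁ = (V₂/V₁)(V₃/V₂) = 23.5 × (421/119.1) = 83.08.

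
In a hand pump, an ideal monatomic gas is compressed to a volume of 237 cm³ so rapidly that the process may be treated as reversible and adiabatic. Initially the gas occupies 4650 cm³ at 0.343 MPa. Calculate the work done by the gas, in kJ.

W ≈ -15.0 kJ

γ = 5/3 for a monatomic ideal gas.
P₂ = P₁(V₁/V₂)^γ = 0.343×(4650/237)^(5/3) = 48.96 MPa.
For a reversible adiabat, W_by_gas = (P₁V₁ − P₂V₂)/(γ−1).
W_by = (343000×0.00465 − 4.896×10^7×0.000237) / (2/3) = -15010 J.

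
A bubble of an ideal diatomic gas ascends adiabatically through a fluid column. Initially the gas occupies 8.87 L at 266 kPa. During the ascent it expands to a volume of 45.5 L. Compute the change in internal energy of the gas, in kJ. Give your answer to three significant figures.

γ = 7/5 for a diatomic ideal gas.
P₂ = P₁(V₁/V₂)^γ = 266×(8.87/45.5)^(7/5) = 26.96 kPa.
For a reversible adiabat, W_by_gas = (P₁V₁ − P₂V₂)/(γ−1).
W_by = (266000×0.00887 − 26960×0.0455) / (2/5) = 2832 J.
Q = 0 ⇒ ΔU = −W_by = -2832 J.

ΔU ≈ -2.83 kJ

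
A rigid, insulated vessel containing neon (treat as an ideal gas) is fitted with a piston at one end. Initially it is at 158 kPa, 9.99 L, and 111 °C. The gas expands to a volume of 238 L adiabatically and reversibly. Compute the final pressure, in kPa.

P₂ ≈ 0.801 kPa

Adiabatic: P₁V₁^γ = P₂V₂^γ ⇒ P₂ = P₁ (V₁/V₂)^γ.
γ = 5/3 for a monatomic ideal gas.
P₂ = 158 × (9.99/238)^(5/3) = 0.801 kPa.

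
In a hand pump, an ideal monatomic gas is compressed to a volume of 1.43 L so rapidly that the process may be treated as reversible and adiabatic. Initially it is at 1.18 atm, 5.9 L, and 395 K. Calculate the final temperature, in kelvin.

For a reversible adiabat TV^(γ−1) is constant, so T₂ = T₁ (V₁/V₂)^(γ−1).
γ = 5/3 for a monatomic ideal gas.
T₂ = 395 × (5.9/1.43)^(2/3) = 1016 K.

T₂ ≈ 1020 K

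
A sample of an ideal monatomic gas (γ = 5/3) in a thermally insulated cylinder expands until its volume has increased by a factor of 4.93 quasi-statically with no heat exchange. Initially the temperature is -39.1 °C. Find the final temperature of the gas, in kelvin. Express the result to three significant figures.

T₂ ≈ 80.8 K

Adiabatic: T₁V₁^(γ−1) = T₂V₂^(γ−1) ⇒ T₂ = T₁ (V₁/V₂)^(γ−1).
T₁ = -39.1 °C = 234 K.
T₂ = 234 × (1/4.93)^(2/3) = 80.8 K.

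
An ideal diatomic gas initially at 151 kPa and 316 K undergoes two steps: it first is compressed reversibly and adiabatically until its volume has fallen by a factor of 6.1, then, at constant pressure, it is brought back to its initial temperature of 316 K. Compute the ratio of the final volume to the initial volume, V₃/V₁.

V₃/V₁ ≈ 0.0795

For a diatomic ideal gas γ = 7/5.
Adiabatic step: V₂/V₁ = 0.1639; T₂ = T₁·6.1^(2/5) = 651.4 K.
Isobaric step: V₃/V₂ = T₃/T₂ = 316/651.4.
V₃/V₁ = (V₂/V₁)(V₃/V₂) = 0.1639 × (316/651.4) = 0.07953.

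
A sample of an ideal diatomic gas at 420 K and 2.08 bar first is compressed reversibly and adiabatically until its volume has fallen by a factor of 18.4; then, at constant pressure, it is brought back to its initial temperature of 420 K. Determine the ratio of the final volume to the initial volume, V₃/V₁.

V₃/V₁ ≈ 0.0170

For a diatomic ideal gas γ = 7/5.
Adiabatic step: V₂/V₁ = 0.05435; T₂ = T₁·18.4^(2/5) = 1346 K.
Isobaric step: V₃/V₂ = T₃/T₂ = 420/1346.
V₃/V₁ = (V₂/V₁)(V₃/V₂) = 0.05435 × (420/1346) = 0.01695.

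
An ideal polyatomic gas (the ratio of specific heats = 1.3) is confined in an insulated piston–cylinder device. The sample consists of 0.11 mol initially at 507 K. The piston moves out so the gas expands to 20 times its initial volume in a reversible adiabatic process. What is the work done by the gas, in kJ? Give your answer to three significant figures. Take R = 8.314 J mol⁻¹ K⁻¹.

W ≈ 0.916 kJ

For a reversible adiabat TV^(γ−1) is constant, so T₂ = T₁ (V₁/V₂)^(γ−1).
T₂ = 507 × (1/20)^(0.3) = 206.4 K.
Q = 0, so ΔU = W_on_gas = nCᵥΔT with Cᵥ = R/(γ−1) = 27.71 J/(mol·K).
ΔU = 0.11 × 27.71 × (206.4 − 507) = -916.4 J.
Work done by the gas = −ΔU = 916.4 J.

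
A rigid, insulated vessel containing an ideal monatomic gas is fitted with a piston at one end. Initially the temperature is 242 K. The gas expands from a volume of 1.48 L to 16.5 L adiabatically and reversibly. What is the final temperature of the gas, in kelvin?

Adiabatic: T₁V₁^(γ−1) = T₂V₂^(γ−1) ⇒ T₂ = T₁ (V₁/V₂)^(γ−1).
For a monatomic ideal gas γ = 5/3, so γ−1 = 2/3.
T₂ = 242 × (1.48/16.5)^(2/3) = 48.49 K.

T₂ ≈ 48.5 K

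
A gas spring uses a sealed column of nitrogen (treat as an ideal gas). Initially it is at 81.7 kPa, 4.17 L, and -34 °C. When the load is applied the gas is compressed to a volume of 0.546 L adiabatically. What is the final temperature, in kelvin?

T₂ ≈ 539 K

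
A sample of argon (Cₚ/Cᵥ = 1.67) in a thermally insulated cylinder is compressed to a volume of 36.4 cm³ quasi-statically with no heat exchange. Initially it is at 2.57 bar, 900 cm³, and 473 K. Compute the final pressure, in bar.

Since PV^γ is constant along a reversible adiabat, P₂ = P₁ (V₁/V₂)^γ.
P₂ = 2.57 × (900/36.4)^(1.67) = 545.1 bar.

P₂ ≈ 545 bar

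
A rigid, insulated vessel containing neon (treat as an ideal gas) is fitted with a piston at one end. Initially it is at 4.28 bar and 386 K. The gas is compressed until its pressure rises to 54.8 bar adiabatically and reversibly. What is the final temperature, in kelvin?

Adiabatic: T₂/T₁ = (P₂/P₁)^((γ−1)/γ).
For a monatomic ideal gas γ = 5/3, so (γ−1)/γ = 2/5.
T₂ = 386 × (54.8/4.28)^(2/5) = 1070 K.

T₂ ≈ 1070 K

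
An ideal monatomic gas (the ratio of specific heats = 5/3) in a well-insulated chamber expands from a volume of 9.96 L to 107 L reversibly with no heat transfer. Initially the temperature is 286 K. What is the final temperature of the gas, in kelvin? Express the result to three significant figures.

T₂ ≈ 58.7 K

Adiabatic: T₁V₁^(γ−1) = T₂V₂^(γ−1) ⇒ T₂ = T₁ (V₁/V₂)^(γ−1).
T₂ = 286 × (9.96/107)^(2/3) = 58.74 K.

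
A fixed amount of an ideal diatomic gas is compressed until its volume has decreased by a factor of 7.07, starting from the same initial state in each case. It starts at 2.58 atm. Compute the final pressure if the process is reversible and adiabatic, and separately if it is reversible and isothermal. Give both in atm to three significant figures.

adiabatic: 39.9 atm; isothermal: 18.2 atm

For a diatomic ideal gas γ = 7/5.
Isothermal: P₂ = P₁(V₁/V₂) = 2.58×7.07 = 18.24 atm.
Adiabatic: P₂ = P₁(V₁/V₂)^γ = 2.58×7.07^(7/5) = 39.88 atm.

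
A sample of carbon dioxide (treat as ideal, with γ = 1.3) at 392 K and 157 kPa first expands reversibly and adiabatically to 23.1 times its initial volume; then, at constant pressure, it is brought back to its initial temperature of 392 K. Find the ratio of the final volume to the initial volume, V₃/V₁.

Adiabatic step: V₂/V₁ = 23.1; T₂ = T₁·(1/23.1)^(0.3) = 152.8 K.
Isobaric step: V₃/V₂ = T₃/T₂ = 392/152.8.
V₃/V₁ = (V₂/V₁)(V₃/V₂) = 23.1 × (392/152.8) = 59.25.

V₃/V₁ ≈ 59.3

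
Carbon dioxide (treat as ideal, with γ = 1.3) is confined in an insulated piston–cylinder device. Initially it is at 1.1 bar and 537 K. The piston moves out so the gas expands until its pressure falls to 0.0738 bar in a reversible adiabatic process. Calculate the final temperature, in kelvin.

Along an adiabat T P^((1−γ)/γ) is constant, so T₂ = T₁ (P₂/P₁)^((γ−1)/γ).
T₂ = 537 × (0.0738/1.1)^(0.231) = 287.9 K.

T₂ ≈ 288 K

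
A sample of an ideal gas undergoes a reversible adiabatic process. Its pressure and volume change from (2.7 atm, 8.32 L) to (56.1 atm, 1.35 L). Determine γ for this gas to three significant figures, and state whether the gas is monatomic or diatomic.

PV^γ = const ⇒ γ = ln(P₂/P₁) / ln(V₁/V₂).
γ = ln(56.1/2.7) / ln(8.32/1.35) = 1.668.
γ ≈ 1.67 is close to 5/3, so the gas is monatomic.

γ ≈ 1.67; monatomic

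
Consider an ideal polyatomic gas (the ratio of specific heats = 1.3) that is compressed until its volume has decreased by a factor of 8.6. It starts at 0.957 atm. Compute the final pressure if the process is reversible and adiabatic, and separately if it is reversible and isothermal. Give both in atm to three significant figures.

Isothermal: P₂ = P₁(V₁/V₂) = 0.957×8.6 = 8.23 atm.
Adiabatic: P₂ = P₁(V₁/V₂)^γ = 0.957×8.6^(1.3) = 15.69 atm.

adiabatic: 15.7 atm; isothermal: 8.23 atm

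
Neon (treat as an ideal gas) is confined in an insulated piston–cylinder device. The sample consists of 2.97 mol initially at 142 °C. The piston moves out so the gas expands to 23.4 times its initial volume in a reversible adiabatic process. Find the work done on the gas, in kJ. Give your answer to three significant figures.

W ≈ -13.5 kJ

Adiabatic: T₁V₁^(γ−1) = T₂V₂^(γ−1) ⇒ T₂ = T₁ (V₁/V₂)^(γ−1).
γ = 5/3 for a monatomic ideal gas, so γ−1 = 2/3.
T₁ = 142 °C = 415.1 K.
T₂ = 415.1 × (1/23.4)^(2/3) = 50.75 K.
Q = 0, so ΔU = W_on_gas = nCᵥΔT with Cᵥ = R/(γ−1) = 12.47 J/(mol·K).
ΔU = 2.97 × 12.47 × (50.75 − 415.1) = -13500 J.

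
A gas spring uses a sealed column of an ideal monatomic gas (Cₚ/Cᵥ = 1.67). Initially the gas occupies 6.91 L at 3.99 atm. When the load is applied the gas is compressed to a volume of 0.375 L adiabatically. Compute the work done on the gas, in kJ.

W ≈ 25.2 kJ

P₂ = P₁(V₁/V₂)^γ = 3.99×(6.91/0.375)^(1.67) = 517.9 atm.
For a reversible adiabat, W_by_gas = (P₁V₁ − P₂V₂)/(γ−1).
W_by = (404300×0.00691 − 5.248×10^7×0.000375) / (0.67) = -25200 J.
W_on_gas = −W_by = 25200 J.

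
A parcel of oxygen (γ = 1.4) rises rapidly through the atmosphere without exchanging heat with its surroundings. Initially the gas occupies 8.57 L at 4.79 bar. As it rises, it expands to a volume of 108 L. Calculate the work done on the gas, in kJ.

W ≈ -6.54 kJ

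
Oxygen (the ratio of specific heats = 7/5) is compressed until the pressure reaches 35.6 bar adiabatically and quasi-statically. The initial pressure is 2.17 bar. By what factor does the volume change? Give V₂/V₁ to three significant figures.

From PV^γ = const, V₂/V₁ = (P₁/P₂)^(1/γ).
V₂/V₁ = (2.17/35.6)^(5/7) = 0.1356.

V₂/V₁ ≈ 0.136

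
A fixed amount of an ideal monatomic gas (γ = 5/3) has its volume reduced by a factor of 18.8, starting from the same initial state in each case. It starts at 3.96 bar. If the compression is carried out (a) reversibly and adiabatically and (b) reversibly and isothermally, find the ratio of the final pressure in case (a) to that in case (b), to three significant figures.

P_adiabatic / P_isothermal ≈ 7.07

Isothermal: P_b = P₁(V₁/V₂) = 3.96×18.8.
Adiabatic: P_a = P₁(V₁/V₂)^γ = 3.96×18.8^(5/3).
P_a/P_b = (V₁/V₂)^(γ−1) = 18.8^(2/3) = 7.07.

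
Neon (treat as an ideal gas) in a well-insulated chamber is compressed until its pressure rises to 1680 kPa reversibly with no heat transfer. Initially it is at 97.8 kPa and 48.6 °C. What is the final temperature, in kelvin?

T₂ ≈ 1000 K

Adiabatic: T₂/T₁ = (P₂/P₁)^((γ−1)/γ).
For a monatomic ideal gas γ = 5/3, so (γ−1)/γ = 2/5.
T₁ = 48.6 °C = 321.8 K.
T₂ = 321.8 × (1680/97.8)^(2/5) = 1003 K.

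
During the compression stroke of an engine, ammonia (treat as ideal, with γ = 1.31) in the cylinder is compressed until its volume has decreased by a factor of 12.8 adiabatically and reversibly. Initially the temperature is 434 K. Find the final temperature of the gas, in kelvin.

T₂ ≈ 957 K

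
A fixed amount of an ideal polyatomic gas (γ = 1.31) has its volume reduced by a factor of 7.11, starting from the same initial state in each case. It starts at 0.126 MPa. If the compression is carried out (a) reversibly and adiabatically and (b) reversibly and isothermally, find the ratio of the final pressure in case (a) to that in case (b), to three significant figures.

Isothermal: P_b = P₁(V₁/V₂) = 0.126×7.11.
Adiabatic: P_a = P₁(V₁/V₂)^γ = 0.126×7.11^(1.31).
P_a/P_b = (V₁/V₂)^(γ−1) = 7.11^(0.31) = 1.837.

P_adiabatic / P_isothermal ≈ 1.84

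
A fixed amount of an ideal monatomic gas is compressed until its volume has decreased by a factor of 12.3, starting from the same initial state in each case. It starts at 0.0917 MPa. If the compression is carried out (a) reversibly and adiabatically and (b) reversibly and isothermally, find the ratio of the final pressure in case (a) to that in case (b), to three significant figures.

P_adiabatic / P_isothermal ≈ 5.33

For a monatomic ideal gas γ = 5/3.
Isothermal: P_b = P₁(V₁/V₂) = 0.0917×12.3.
Adiabatic: P_a = P₁(V₁/V₂)^γ = 0.0917×12.3^(5/3).
P_a/P_b = (V₁/V₂)^(γ−1) = 12.3^(2/3) = 5.328.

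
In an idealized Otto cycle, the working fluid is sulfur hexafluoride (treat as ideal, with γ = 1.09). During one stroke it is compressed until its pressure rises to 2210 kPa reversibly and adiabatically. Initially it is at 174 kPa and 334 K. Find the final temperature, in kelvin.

Along an adiabat T P^((1−γ)/γ) is constant, so T₂ = T₁ (P₂/P₁)^((γ−1)/γ).
T₂ = 334 × (2210/174)^(0.0826) = 412 K.

T₂ ≈ 412 K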